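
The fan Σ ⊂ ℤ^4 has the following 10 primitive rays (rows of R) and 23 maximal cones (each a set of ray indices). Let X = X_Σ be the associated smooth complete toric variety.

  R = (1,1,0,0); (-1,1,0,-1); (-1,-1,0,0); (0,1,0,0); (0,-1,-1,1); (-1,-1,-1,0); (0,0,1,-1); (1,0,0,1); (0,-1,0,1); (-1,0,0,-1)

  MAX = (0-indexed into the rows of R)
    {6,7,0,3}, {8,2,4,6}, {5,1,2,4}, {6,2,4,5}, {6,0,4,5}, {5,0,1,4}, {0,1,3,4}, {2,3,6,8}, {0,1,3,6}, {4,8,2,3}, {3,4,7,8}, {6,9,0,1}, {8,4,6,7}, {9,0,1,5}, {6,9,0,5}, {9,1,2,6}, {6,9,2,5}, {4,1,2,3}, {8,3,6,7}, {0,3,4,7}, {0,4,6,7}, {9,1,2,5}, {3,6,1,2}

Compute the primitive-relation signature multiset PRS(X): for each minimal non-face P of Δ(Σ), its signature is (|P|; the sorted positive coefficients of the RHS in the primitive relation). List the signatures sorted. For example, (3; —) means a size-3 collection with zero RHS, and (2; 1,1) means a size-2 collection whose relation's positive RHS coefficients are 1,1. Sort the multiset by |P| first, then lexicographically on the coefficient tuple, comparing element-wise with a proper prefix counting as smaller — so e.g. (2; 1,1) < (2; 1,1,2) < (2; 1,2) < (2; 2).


15 minimal non-faces of Δ(Σ) (on 10 rays):

  P = {0,2}:  v_{0} + v_{2} = 0  ⇒ sig = (2; —)
  P = {7,9}:  v_{7} + v_{9} = 0  ⇒ sig = (2; —)
  P = {0,8}:  v_{0} + v_{8} = v_{7}  ⇒ sig = (2; 1)
  P = {1,7}:  v_{1} + v_{7} = v_{3}  ⇒ sig = (2; 1)
  P = {2,7}:  v_{2} + v_{7} = v_{8}  ⇒ sig = (2; 1)
  P = {3,9}:  v_{3} + v_{9} = v_{1}  ⇒ sig = (2; 1)
  P = {4,9}:  v_{4} + v_{9} = v_{5}  ⇒ sig = (2; 1)
  P = {5,7}:  v_{5} + v_{7} = v_{4}  ⇒ sig = (2; 1)
  P = {8,9}:  v_{8} + v_{9} = v_{2}  ⇒ sig = (2; 1)
  P = {1,8}:  v_{1} + v_{8} = v_{2} + v_{3}  ⇒ sig = (2; 1,1)
  P = {3,5}:  v_{3} + v_{5} = v_{1} + v_{4}  ⇒ sig = (2; 1,1)
  P = {5,8}:  v_{5} + v_{8} = v_{2} + v_{4}  ⇒ sig = (2; 1,1)
  P = {3,4,6}:  v_{3} + v_{4} + v_{6} = 0  ⇒ sig = (3; —)
  P = {1,4,6}:  v_{1} + v_{4} + v_{6} = v_{9}  ⇒ sig = (3; 1)
  P = {1,5,6}:  v_{1} + v_{5} + v_{6} = 2·v_{9}  ⇒ sig = (3; 2)

so the primitive-relation signature multiset is
    (2; —)
    (2; —)
    (2; 1)
    (2; 1)
    (2; 1)
    (2; 1)
    (2; 1)
    (2; 1)
    (2; 1)
    (2; 1,1)
    (2; 1,1)
    (2; 1,1)
    (3; —)
    (3; 1)
    (3; 2)


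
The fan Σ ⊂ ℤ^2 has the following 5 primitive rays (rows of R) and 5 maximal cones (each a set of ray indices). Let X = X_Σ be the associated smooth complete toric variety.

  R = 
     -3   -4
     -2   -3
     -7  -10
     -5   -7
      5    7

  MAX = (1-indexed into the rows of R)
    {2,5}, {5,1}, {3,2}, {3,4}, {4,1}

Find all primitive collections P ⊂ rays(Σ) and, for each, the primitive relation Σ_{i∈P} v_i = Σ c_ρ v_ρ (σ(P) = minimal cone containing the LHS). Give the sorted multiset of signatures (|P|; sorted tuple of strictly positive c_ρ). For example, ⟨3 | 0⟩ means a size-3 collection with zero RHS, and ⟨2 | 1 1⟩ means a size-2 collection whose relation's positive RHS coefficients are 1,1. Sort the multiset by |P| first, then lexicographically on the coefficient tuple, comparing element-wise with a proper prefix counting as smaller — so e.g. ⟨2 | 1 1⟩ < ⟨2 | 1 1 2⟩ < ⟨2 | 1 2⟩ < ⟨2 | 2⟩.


The 5 primitive collections of Σ (r=5, n=2):

  • {4,5}:  v_{4} + v_{5} = 0  so sig = ⟨2 | 0⟩
  • {1,2}:  v_{1} + v_{2} = v_{4}  so sig = ⟨2 | 1⟩
  • {2,4}:  v_{2} + v_{4} = v_{3}  so sig = ⟨2 | 1⟩
  • {3,5}:  v_{3} + v_{5} = v_{2}  so sig = ⟨2 | 1⟩
  • {1,3}:  v_{1} + v_{3} = 2·v_{4}  so sig = ⟨2 | 2⟩

so the primitive-relation signature multiset is
{ ⟨2 | 0⟩,  ⟨2 | 1⟩ ×3,  ⟨2 | 2⟩ }


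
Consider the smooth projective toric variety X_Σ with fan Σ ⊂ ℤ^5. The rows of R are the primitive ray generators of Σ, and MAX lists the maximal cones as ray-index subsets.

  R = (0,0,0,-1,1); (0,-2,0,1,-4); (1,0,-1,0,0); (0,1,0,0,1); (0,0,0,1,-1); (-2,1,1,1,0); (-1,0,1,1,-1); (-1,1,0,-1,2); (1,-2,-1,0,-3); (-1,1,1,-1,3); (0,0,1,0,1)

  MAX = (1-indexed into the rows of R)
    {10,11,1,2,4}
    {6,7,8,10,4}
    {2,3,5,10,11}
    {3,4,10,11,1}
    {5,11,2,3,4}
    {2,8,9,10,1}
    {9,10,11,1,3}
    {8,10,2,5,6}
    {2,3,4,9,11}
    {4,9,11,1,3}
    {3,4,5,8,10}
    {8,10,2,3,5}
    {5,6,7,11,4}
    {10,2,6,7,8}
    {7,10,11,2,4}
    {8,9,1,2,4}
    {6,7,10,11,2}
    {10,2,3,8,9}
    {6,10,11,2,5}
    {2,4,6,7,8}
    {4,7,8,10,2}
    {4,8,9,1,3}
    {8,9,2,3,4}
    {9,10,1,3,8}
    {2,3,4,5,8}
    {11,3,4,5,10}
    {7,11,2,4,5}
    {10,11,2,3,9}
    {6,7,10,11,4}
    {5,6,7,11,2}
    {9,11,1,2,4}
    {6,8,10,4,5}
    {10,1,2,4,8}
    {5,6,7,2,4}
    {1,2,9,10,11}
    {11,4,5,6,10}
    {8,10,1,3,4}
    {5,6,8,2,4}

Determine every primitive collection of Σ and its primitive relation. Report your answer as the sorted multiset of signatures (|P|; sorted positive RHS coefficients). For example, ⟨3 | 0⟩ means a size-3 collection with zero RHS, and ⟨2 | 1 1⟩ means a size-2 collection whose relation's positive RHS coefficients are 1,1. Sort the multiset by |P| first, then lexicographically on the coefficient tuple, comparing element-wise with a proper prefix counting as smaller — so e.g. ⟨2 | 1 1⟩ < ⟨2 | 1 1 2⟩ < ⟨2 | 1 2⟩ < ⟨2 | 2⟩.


|primitive collections| = 17. Relations:

  P={1,5}:  v_{1} + v_{5} = 0  ⟹  sig = ⟨2 | 0⟩
  P={3,7}:  v_{3} + v_{7} = v_{5}  ⟹  sig = ⟨2 | 1⟩
  P={7,9}:  v_{7} + v_{9} = v_{2}  ⟹  sig = ⟨2 | 1⟩
  P={8,11}:  v_{8} + v_{11} = v_{10}  ⟹  sig = ⟨2 | 1⟩
  P={1,6}:  v_{1} + v_{6} = v_{7} + v_{8}  ⟹  sig = ⟨2 | 1 1⟩
  P={5,9}:  v_{5} + v_{9} = v_{2} + v_{3}  ⟹  sig = ⟨2 | 1 1⟩
  P={1,7}:  v_{1} + v_{7} = v_{2} + v_{4} + v_{10}  ⟹  sig = ⟨2 | 1 1 1⟩
  P={6,9}:  v_{6} + v_{9} = v_{2} + v_{5} + v_{8}  ⟹  sig = ⟨2 | 1 1 1⟩
  P={3,6}:  v_{3} + v_{6} = 2·v_{5} + v_{8}  ⟹  sig = ⟨2 | 1 2⟩
  P={1,2,3}:  v_{1} + v_{2} + v_{3} = v_{9}  ⟹  sig = ⟨3 | 1⟩
  P={4,9,10}:  v_{4} + v_{9} + v_{10} = v_{1}  ⟹  sig = ⟨3 | 1⟩
  P={5,7,8}:  v_{5} + v_{7} + v_{8} = v_{6}  ⟹  sig = ⟨3 | 1⟩
  P={5,7,10}:  v_{5} + v_{7} + v_{10} = v_{6} + v_{11}  ⟹  sig = ⟨3 | 1 1⟩
  P={2,3,4,10}:  v_{2} + v_{3} + v_{4} + v_{10} = 0  ⟹  sig = ⟨4 | 0⟩
  P={2,4,5,10}:  v_{2} + v_{4} + v_{5} + v_{10} = v_{7}  ⟹  sig = ⟨4 | 1⟩
  P={2,4,6,10}:  v_{2} + v_{4} + v_{6} + v_{10} = 2·v_{7} + v_{8}  ⟹  sig = ⟨4 | 1 2⟩
  P={2,4,6,11}:  v_{2} + v_{4} + v_{6} + v_{11} = 2·v_{7}  ⟹  sig = ⟨4 | 2⟩

Signatures (|P|; sorted positive RHS coefficients), sorted:
    ⟨2 | 0⟩
    ⟨2 | 1⟩
    ⟨2 | 1⟩
    ⟨2 | 1⟩
    ⟨2 | 1 1⟩
    ⟨2 | 1 1⟩
    ⟨2 | 1 1 1⟩
    ⟨2 | 1 1 1⟩
    ⟨2 | 1 2⟩
    ⟨3 | 1⟩
    ⟨3 | 1⟩
    ⟨3 | 1⟩
    ⟨3 | 1 1⟩
    ⟨4 | 0⟩
    ⟨4 | 1⟩
    ⟨4 | 1 2⟩
    ⟨4 | 2⟩


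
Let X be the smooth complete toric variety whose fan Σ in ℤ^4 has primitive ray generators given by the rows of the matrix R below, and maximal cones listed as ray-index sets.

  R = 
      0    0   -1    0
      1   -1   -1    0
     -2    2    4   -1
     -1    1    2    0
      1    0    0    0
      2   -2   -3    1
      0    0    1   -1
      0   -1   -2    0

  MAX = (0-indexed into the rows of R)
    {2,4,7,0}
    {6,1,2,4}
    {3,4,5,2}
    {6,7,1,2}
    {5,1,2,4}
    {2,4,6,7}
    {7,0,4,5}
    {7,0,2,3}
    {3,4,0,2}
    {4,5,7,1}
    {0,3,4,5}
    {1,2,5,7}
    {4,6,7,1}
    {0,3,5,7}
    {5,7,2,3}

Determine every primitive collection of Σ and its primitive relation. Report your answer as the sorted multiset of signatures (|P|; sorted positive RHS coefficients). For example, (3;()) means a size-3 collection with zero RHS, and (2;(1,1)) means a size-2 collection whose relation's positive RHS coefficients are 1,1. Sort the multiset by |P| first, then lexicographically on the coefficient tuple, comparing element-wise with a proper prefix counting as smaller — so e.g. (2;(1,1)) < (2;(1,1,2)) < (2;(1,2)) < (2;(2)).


The 9 primitive collections of Σ (r=8, n=4):

  P={0,1}:  v_{0} + v_{1} = v_{4} + v_{7}  so sig = (2;(1,1))
  P={1,3}:  v_{1} + v_{3} = v_{2} + v_{5}  so sig = (2;(1,1))
  P={3,6}:  v_{3} + v_{6} = v_{1} + v_{2}  so sig = (2;(1,1))
  P={0,6}:  v_{0} + v_{6} = v_{2} + 2·v_{4} + 2·v_{7}  so sig = (2;(1,2,2))
  P={5,6}:  v_{5} + v_{6} = 2·v_{1}  so sig = (2;(2))
  P={0,2,5}:  v_{0} + v_{2} + v_{5} = 0  so sig = (3;())
  P={3,4,7}:  v_{3} + v_{4} + v_{7} = 0  so sig = (3;())
  P={1,2,4,7}:  v_{1} + v_{2} + v_{4} + v_{7} = v_{6}  so sig = (4;(1))
  P={2,4,5,7}:  v_{2} + v_{4} + v_{5} + v_{7} = v_{1}  so sig = (4;(1))

Sorted signature multiset PRS(X):
    (2;(1,1))
    (2;(1,1))
    (2;(1,1))
    (2;(1,2,2))
    (2;(2))
    (3;())
    (3;())
    (4;(1))
    (4;(1))


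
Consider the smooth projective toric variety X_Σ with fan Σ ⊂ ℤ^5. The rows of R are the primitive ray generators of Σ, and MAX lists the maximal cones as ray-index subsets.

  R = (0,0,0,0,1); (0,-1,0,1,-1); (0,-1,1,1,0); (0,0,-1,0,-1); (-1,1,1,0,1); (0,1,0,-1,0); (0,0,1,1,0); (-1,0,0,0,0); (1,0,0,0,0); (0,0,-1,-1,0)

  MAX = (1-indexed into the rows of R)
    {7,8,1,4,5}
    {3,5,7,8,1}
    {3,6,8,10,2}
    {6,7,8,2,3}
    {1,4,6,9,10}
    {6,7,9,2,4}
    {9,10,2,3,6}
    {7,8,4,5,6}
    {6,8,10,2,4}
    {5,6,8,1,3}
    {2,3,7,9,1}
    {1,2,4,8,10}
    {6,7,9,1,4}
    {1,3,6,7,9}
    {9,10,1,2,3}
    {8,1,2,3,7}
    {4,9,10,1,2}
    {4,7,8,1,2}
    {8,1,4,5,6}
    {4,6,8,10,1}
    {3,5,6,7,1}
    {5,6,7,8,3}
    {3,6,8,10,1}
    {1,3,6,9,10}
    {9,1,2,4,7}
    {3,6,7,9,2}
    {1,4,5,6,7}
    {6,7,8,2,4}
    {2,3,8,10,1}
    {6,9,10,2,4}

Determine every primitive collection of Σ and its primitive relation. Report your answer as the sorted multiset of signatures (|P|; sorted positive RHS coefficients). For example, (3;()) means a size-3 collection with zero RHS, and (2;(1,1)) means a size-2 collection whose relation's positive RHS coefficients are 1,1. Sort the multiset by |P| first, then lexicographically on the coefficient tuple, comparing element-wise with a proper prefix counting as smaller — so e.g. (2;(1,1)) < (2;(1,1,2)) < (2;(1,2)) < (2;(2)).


|primitive collections| = 8. Relations:

  • {7,10}:  v_{7} + v_{10} = 0  ⟹  sig = (2;())
  • {8,9}:  v_{8} + v_{9} = 0  ⟹  sig = (2;())
  • {3,4}:  v_{3} + v_{4} = v_{2}  ⟹  sig = (2;(1))
  • {2,5}:  v_{2} + v_{5} = v_{7} + v_{8}  ⟹  sig = (2;(1,1))
  • {5,9}:  v_{5} + v_{9} = v_{1} + v_{6} + v_{7}  ⟹  sig = (2;(1,1,1))
  • {5,10}:  v_{5} + v_{10} = v_{1} + v_{6} + v_{8}  ⟹  sig = (2;(1,1,1))
  • {1,2,6}:  v_{1} + v_{2} + v_{6} = 0  ⟹  sig = (3;())
  • {1,6,7,8}:  v_{1} + v_{6} + v_{7} + v_{8} = v_{5}  ⟹  sig = (4;(1))

Hence PRS(X_Σ) =
    |P|=2: 6 collections, coeffs (), (), (1), (1,1), (1,1,1), (1,1,1)
    |P|=3: 1 collection, coeffs ()
    |P|=4: 1 collection, coeffs (1)


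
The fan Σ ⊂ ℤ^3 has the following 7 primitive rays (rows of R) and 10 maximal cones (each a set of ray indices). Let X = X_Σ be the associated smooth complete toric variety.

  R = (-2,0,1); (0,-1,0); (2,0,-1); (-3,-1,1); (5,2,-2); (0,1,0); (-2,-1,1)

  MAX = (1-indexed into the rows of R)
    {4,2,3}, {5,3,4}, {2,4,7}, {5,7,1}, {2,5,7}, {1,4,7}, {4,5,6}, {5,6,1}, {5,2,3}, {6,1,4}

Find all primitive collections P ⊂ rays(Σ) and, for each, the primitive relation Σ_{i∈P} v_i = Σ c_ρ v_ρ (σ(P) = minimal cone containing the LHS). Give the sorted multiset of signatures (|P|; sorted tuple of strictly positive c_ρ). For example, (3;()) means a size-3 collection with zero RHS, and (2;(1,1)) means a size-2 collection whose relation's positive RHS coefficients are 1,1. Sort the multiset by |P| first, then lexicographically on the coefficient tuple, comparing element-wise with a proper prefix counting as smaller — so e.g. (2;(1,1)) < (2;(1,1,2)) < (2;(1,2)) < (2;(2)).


|primitive collections| = 9. Relations:

  {1,3}:  v_{1} + v_{3} = 0  ⇒ sig = (2;())
  {2,6}:  v_{2} + v_{6} = 0  ⇒ sig = (2;())
  {1,2}:  v_{1} + v_{2} = v_{7}  ⇒ sig = (2;(1))
  {3,7}:  v_{3} + v_{7} = v_{2}  ⇒ sig = (2;(1))
  {6,7}:  v_{6} + v_{7} = v_{1}  ⇒ sig = (2;(1))
  {3,6}:  v_{3} + v_{6} = v_{4} + v_{5}  ⇒ sig = (2;(1,1))
  {4,5,7}:  v_{4} + v_{5} + v_{7} = 0  ⇒ sig = (3;())
  {1,4,5}:  v_{1} + v_{4} + v_{5} = v_{6}  ⇒ sig = (3;(1))
  {2,4,5}:  v_{2} + v_{4} + v_{5} = v_{3}  ⇒ sig = (3;(1))

Hence PRS(X_Σ) =
    |P|=2: 6 collections, coeffs (), (), (1), (1), (1), (1,1)
    |P|=3: 3 collections, coeffs (), (1), (1)


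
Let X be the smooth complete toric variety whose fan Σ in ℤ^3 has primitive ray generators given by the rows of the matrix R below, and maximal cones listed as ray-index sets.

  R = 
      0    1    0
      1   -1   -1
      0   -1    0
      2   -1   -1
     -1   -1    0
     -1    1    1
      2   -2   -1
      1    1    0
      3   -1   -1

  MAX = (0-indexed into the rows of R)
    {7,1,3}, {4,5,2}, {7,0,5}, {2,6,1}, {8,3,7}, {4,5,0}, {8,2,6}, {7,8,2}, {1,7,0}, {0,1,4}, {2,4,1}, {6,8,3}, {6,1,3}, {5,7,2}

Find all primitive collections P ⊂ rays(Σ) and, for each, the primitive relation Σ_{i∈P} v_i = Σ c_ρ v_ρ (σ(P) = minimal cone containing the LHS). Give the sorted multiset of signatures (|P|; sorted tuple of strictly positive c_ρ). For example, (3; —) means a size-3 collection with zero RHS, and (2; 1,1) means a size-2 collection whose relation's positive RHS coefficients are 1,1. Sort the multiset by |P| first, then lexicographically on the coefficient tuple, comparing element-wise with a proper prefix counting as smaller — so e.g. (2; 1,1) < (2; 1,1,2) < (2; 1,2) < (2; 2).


Primitive collections (16):

  • {0,2}:  v_{0} + v_{2} = 0 ; sig = (2; —)
  • {1,5}:  v_{1} + v_{5} = 0 ; sig = (2; —)
  • {4,7}:  v_{4} + v_{7} = 0 ; sig = (2; —)
  • {0,6}:  v_{0} + v_{6} = v_{3} ; sig = (2; 1)
  • {2,3}:  v_{2} + v_{3} = v_{6} ; sig = (2; 1)
  • {4,8}:  v_{4} + v_{8} = v_{6} ; sig = (2; 1)
  • {6,7}:  v_{6} + v_{7} = v_{8} ; sig = (2; 1)
  • {0,3}:  v_{0} + v_{3} = v_{1} + v_{7} ; sig = (2; 1,1)
  • {0,8}:  v_{0} + v_{8} = v_{3} + v_{7} ; sig = (2; 1,1)
  • {3,4}:  v_{3} + v_{4} = v_{1} + v_{2} ; sig = (2; 1,1)
  • {3,5}:  v_{3} + v_{5} = v_{2} + v_{7} ; sig = (2; 1,1)
  • {4,6}:  v_{4} + v_{6} = v_{1} + 2·v_{2} ; sig = (2; 1,2)
  • {5,6}:  v_{5} + v_{6} = 2·v_{2} + v_{7} ; sig = (2; 1,2)
  • {1,8}:  v_{1} + v_{8} = 2·v_{3} ; sig = (2; 2)
  • {5,8}:  v_{5} + v_{8} = 2·v_{2} + 2·v_{7} ; sig = (2; 2,2)
  • {1,2,7}:  v_{1} + v_{2} + v_{7} = v_{3} ; sig = (3; 1)

Hence PRS(X_Σ) =
[(2; —), (2; —), (2; —), (2; 1), (2; 1), (2; 1), (2; 1), (2; 1,1), (2; 1,1), (2; 1,1), (2; 1,1), (2; 1,2), (2; 1,2), (2; 2), (2; 2,2), (3; 1)]


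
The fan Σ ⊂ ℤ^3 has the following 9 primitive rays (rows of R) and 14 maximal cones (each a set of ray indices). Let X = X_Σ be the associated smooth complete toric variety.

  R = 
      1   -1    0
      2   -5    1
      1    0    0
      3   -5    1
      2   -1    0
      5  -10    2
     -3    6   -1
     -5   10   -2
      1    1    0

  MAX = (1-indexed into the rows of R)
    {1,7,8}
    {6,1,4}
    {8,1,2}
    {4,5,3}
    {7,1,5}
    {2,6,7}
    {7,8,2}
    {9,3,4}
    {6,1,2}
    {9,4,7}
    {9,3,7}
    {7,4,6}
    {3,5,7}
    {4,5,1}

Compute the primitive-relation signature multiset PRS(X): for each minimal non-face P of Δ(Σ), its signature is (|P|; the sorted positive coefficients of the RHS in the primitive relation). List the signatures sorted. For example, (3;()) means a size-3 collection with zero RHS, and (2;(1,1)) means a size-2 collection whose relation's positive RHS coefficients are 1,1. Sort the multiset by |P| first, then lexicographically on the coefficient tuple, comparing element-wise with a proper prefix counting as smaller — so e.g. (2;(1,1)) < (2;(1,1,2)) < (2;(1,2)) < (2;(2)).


The 20 primitive collections of Σ (r=9, n=3):

  P={6,8}:  v_{6} + v_{8} = 0  ⇒ sig = (2;())
  P={1,3}:  v_{1} + v_{3} = v_{5}  ⇒ sig = (2;(1))
  P={2,3}:  v_{2} + v_{3} = v_{4}  ⇒ sig = (2;(1))
  P={2,4}:  v_{2} + v_{4} = v_{6}  ⇒ sig = (2;(1))
  P={2,5}:  v_{2} + v_{5} = v_{1} + v_{4}  ⇒ sig = (2;(1,1))
  P={4,8}:  v_{4} + v_{8} = v_{1} + v_{7}  ⇒ sig = (2;(1,1))
  P={2,9}:  v_{2} + v_{9} = 2·v_{4} + v_{7}  ⇒ sig = (2;(1,2))
  P={5,6}:  v_{5} + v_{6} = v_{1} + 2·v_{4}  ⇒ sig = (2;(1,2))
  P={8,9}:  v_{8} + v_{9} = v_{5} + 2·v_{7}  ⇒ sig = (2;(1,2))
  P={6,9}:  v_{6} + v_{9} = 3·v_{4} + v_{7}  ⇒ sig = (2;(1,3))
  P={1,9}:  v_{1} + v_{9} = 2·v_{3}  ⇒ sig = (2;(2))
  P={3,6}:  v_{3} + v_{6} = 2·v_{4}  ⇒ sig = (2;(2))
  P={3,8}:  v_{3} + v_{8} = 2·v_{1} + 2·v_{7}  ⇒ sig = (2;(2,2))
  P={5,8}:  v_{5} + v_{8} = 3·v_{1} + 2·v_{7}  ⇒ sig = (2;(2,3))
  P={5,9}:  v_{5} + v_{9} = 3·v_{3}  ⇒ sig = (2;(3))
  P={1,2,7}:  v_{1} + v_{2} + v_{7} = 0  ⇒ sig = (3;())
  P={1,4,7}:  v_{1} + v_{4} + v_{7} = v_{3}  ⇒ sig = (3;(1))
  P={1,6,7}:  v_{1} + v_{6} + v_{7} = v_{4}  ⇒ sig = (3;(1))
  P={3,4,7}:  v_{3} + v_{4} + v_{7} = v_{9}  ⇒ sig = (3;(1))
  P={4,5,7}:  v_{4} + v_{5} + v_{7} = 2·v_{3}  ⇒ sig = (3;(2))

Sorted signature multiset PRS(X):
    |P|=2: 15 collections, coeffs (), (1), (1), (1), (1,1), (1,1), (1,2), (1,2), (1,2), (1,3), (2), (2), (2,2), (2,3), (3)
    |P|=3: 5 collections, coeffs (), (1), (1), (1), (2)


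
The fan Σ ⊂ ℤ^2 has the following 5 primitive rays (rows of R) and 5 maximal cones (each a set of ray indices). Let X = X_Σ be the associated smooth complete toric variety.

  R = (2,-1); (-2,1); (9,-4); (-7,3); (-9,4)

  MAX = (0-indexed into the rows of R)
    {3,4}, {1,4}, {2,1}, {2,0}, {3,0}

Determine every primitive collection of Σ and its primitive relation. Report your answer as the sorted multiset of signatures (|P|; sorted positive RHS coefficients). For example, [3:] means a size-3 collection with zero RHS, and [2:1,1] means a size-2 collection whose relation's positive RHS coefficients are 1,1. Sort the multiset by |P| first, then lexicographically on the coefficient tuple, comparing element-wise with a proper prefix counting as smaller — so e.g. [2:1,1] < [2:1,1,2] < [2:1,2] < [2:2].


Primitive collections (5):

  • {0,1}:  v_{0} + v_{1} = 0  ⟹  sig = [2:]
  • {2,4}:  v_{2} + v_{4} = 0  ⟹  sig = [2:]
  • {0,4}:  v_{0} + v_{4} = v_{3}  ⟹  sig = [2:1]
  • {1,3}:  v_{1} + v_{3} = v_{4}  ⟹  sig = [2:1]
  • {2,3}:  v_{2} + v_{3} = v_{0}  ⟹  sig = [2:1]

so the primitive-relation signature multiset is
[[2:], [2:], [2:1], [2:1], [2:1]]


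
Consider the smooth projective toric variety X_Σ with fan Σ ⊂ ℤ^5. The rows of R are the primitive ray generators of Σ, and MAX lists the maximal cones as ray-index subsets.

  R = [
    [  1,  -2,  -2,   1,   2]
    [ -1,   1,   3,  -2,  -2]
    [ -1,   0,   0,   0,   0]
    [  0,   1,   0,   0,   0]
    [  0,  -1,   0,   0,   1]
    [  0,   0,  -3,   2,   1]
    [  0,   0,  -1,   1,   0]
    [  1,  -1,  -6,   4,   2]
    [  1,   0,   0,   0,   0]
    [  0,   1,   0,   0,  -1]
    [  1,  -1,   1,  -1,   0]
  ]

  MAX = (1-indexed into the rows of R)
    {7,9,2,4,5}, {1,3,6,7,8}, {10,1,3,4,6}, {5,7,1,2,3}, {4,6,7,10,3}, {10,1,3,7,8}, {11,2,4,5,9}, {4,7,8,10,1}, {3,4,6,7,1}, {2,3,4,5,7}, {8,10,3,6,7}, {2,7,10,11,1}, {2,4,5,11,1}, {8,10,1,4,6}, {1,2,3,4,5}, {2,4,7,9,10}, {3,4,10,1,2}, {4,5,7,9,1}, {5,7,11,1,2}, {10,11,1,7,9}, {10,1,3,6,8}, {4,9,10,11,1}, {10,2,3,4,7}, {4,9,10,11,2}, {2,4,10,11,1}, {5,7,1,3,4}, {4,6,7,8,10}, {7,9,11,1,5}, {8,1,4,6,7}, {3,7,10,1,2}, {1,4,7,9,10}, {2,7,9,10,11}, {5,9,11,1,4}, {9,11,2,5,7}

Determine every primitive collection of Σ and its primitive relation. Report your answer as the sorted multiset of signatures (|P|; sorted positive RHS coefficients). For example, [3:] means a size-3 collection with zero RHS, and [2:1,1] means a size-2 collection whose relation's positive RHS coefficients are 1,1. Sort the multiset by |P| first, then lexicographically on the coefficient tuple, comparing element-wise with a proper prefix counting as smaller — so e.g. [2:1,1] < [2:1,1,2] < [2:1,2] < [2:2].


Primitive collections (17):

  P={3,9}:  v_{3} + v_{9} = 0  ⇒ sig = [2:]
  P={5,10}:  v_{5} + v_{10} = 0  ⇒ sig = [2:]
  P={2,6}:  v_{2} + v_{6} = v_{3} + v_{10}  ⇒ sig = [2:1,1]
  P={3,11}:  v_{3} + v_{11} = v_{1} + v_{2}  ⇒ sig = [2:1,1]
  P={6,11}:  v_{6} + v_{11} = v_{1} + v_{10}  ⇒ sig = [2:1,1]
  P={5,8}:  v_{5} + v_{8} = v_{1} + v_{6} + v_{7}  ⇒ sig = [2:1,1,1]
  P={5,6}:  v_{5} + v_{6} = v_{1} + v_{3} + v_{4} + v_{7}  ⇒ sig = [2:1,1,1,1]
  P={6,9}:  v_{6} + v_{9} = v_{1} + v_{4} + v_{7} + v_{10}  ⇒ sig = [2:1,1,1,1]
  P={2,8}:  v_{2} + v_{8} = v_{1} + v_{3} + v_{7} + 2·v_{10}  ⇒ sig = [2:1,1,1,2]
  P={8,11}:  v_{8} + v_{11} = 2·v_{1} + v_{7} + 2·v_{10}  ⇒ sig = [2:1,2,2]
  P={8,9}:  v_{8} + v_{9} = 2·v_{1} + v_{4} + 2·v_{7} + 2·v_{10}  ⇒ sig = [2:1,2,2,2]
  P={1,2,9}:  v_{1} + v_{2} + v_{9} = v_{11}  ⇒ sig = [3:1]
  P={4,7,11}:  v_{4} + v_{7} + v_{11} = v_{9}  ⇒ sig = [3:1]
  P={3,4,8}:  v_{3} + v_{4} + v_{8} = 2·v_{6}  ⇒ sig = [3:2]
  P={1,2,4,7}:  v_{1} + v_{2} + v_{4} + v_{7} = 0  ⇒ sig = [4:]
  P={1,6,7,10}:  v_{1} + v_{6} + v_{7} + v_{10} = v_{8}  ⇒ sig = [4:1]
  P={1,3,4,7,10}:  v_{1} + v_{3} + v_{4} + v_{7} + v_{10} = v_{6}  ⇒ sig = [5:1]

Sorted signature multiset PRS(X):
{ [2:] ×2,  [2:1,1] ×3,  [2:1,1,1],  [2:1,1,1,1] ×2,  [2:1,1,1,2],  [2:1,2,2],  [2:1,2,2,2],  [3:1] ×2,  [3:2],  [4:],  [4:1],  [5:1] }


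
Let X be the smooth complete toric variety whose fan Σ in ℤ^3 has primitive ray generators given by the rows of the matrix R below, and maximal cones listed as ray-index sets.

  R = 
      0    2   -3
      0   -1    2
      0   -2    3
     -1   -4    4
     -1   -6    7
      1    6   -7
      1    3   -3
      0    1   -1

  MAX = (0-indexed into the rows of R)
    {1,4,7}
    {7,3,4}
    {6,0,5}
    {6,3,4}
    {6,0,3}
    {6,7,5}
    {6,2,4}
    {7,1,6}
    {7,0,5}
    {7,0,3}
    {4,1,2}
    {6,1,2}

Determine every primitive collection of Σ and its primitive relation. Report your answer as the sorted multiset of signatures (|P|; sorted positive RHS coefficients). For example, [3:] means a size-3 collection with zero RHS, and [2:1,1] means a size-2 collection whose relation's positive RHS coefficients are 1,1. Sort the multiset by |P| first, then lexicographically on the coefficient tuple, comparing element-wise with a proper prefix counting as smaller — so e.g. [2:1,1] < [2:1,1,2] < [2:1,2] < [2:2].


14 minimal non-faces of Δ(Σ) (on 8 rays):

  • {0,2}:  v_{0} + v_{2} = 0  so sig = [2:]
  • {4,5}:  v_{4} + v_{5} = 0  so sig = [2:]
  • {0,1}:  v_{0} + v_{1} = v_{7}  so sig = [2:1]
  • {0,4}:  v_{0} + v_{4} = v_{3}  so sig = [2:1]
  • {2,3}:  v_{2} + v_{3} = v_{4}  so sig = [2:1]
  • {2,7}:  v_{2} + v_{7} = v_{1}  so sig = [2:1]
  • {3,5}:  v_{3} + v_{5} = v_{0}  so sig = [2:1]
  • {1,3}:  v_{1} + v_{3} = v_{4} + v_{7}  so sig = [2:1,1]
  • {2,5}:  v_{2} + v_{5} = v_{6} + v_{7}  so sig = [2:1,1]
  • {1,5}:  v_{1} + v_{5} = v_{6} + 2·v_{7}  so sig = [2:1,2]
  • {3,6,7}:  v_{3} + v_{6} + v_{7} = 0  so sig = [3:]
  • {0,6,7}:  v_{0} + v_{6} + v_{7} = v_{5}  so sig = [3:1]
  • {4,6,7}:  v_{4} + v_{6} + v_{7} = v_{2}  so sig = [3:1]
  • {1,4,6}:  v_{1} + v_{4} + v_{6} = 2·v_{2}  so sig = [3:2]

Signatures (|P|; sorted positive RHS coefficients), sorted:
[[2:], [2:], [2:1], [2:1], [2:1], [2:1], [2:1], [2:1,1], [2:1,1], [2:1,2], [3:], [3:1], [3:1], [3:2]]


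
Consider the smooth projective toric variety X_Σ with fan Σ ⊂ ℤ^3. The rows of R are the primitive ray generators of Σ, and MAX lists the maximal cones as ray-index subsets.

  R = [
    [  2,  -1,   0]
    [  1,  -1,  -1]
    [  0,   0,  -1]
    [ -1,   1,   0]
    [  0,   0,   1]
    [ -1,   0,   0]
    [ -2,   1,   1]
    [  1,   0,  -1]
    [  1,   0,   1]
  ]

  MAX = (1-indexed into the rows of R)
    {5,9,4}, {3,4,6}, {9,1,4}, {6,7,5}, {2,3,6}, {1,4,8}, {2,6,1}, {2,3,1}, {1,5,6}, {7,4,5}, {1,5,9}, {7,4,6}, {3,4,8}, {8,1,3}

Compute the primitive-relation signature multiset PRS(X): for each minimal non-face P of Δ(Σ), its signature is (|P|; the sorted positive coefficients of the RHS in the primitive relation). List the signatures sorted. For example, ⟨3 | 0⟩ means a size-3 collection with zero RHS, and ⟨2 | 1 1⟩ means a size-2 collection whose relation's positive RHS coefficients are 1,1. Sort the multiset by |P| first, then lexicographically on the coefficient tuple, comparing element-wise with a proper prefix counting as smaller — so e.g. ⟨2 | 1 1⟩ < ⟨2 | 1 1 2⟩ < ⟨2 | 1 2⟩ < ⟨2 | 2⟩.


|primitive collections| = 20. Relations:

  {3,5}:  v_{3} + v_{5} = 0  →  sig = ⟨2 | 0⟩
  {1,7}:  v_{1} + v_{7} = v_{5}  →  sig = ⟨2 | 1⟩
  {2,4}:  v_{2} + v_{4} = v_{3}  →  sig = ⟨2 | 1⟩
  {2,7}:  v_{2} + v_{7} = v_{6}  →  sig = ⟨2 | 1⟩
  {2,9}:  v_{2} + v_{9} = v_{1}  →  sig = ⟨2 | 1⟩
  {6,8}:  v_{6} + v_{8} = v_{3}  →  sig = ⟨2 | 1⟩
  {6,9}:  v_{6} + v_{9} = v_{5}  →  sig = ⟨2 | 1⟩
  {7,8}:  v_{7} + v_{8} = v_{4}  →  sig = ⟨2 | 1⟩
  {2,5}:  v_{2} + v_{5} = v_{1} + v_{6}  →  sig = ⟨2 | 1 1⟩
  {3,7}:  v_{3} + v_{7} = v_{4} + v_{6}  →  sig = ⟨2 | 1 1⟩
  {3,9}:  v_{3} + v_{9} = v_{1} + v_{4}  →  sig = ⟨2 | 1 1⟩
  {5,8}:  v_{5} + v_{8} = v_{1} + v_{4}  →  sig = ⟨2 | 1 1⟩
  {2,8}:  v_{2} + v_{8} = v_{1} + 2·v_{3}  →  sig = ⟨2 | 1 2⟩
  {7,9}:  v_{7} + v_{9} = v_{4} + 2·v_{5}  →  sig = ⟨2 | 1 2⟩
  {8,9}:  v_{8} + v_{9} = 2·v_{1} + 2·v_{4}  →  sig = ⟨2 | 2 2⟩
  {1,4,6}:  v_{1} + v_{4} + v_{6} = 0  →  sig = ⟨3 | 0⟩
  {1,3,4}:  v_{1} + v_{3} + v_{4} = v_{8}  →  sig = ⟨3 | 1⟩
  {1,3,6}:  v_{1} + v_{3} + v_{6} = v_{2}  →  sig = ⟨3 | 1⟩
  {1,4,5}:  v_{1} + v_{4} + v_{5} = v_{9}  →  sig = ⟨3 | 1⟩
  {4,5,6}:  v_{4} + v_{5} + v_{6} = v_{7}  →  sig = ⟨3 | 1⟩

Signatures (|P|; sorted positive RHS coefficients), sorted:
    |P|=2: 15 collections, coeffs (), (1), (1), (1), (1), (1), (1), (1), (1,1), (1,1), (1,1), (1,1), (1,2), (1,2), (2,2)
    |P|=3: 5 collections, coeffs (), (1), (1), (1), (1)


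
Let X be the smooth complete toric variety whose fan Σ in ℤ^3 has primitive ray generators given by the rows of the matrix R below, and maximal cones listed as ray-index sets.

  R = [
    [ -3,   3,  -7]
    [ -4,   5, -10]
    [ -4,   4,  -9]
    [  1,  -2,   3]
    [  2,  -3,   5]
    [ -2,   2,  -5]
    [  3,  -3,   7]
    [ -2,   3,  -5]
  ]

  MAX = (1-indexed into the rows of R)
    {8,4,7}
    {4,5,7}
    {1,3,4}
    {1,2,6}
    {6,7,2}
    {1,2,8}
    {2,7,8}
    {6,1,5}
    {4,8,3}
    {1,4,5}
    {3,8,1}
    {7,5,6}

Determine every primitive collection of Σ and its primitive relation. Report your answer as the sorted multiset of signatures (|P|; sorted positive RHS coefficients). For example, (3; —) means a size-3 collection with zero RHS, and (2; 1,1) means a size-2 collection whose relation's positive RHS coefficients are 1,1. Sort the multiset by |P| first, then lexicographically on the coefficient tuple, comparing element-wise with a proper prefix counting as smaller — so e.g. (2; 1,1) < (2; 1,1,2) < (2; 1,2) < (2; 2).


11 minimal non-faces of Δ(Σ) (on 8 rays):

  P={1,7}:  v_{1} + v_{7} = 0 — sig = (2; —)
  P={5,8}:  v_{5} + v_{8} = 0 — sig = (2; —)
  P={2,4}:  v_{2} + v_{4} = v_{1} — sig = (2; 1)
  P={2,5}:  v_{2} + v_{5} = v_{6} — sig = (2; 1)
  P={6,8}:  v_{6} + v_{8} = v_{2} — sig = (2; 1)
  P={3,5}:  v_{3} + v_{5} = v_{1} + v_{4} — sig = (2; 1,1)
  P={3,7}:  v_{3} + v_{7} = v_{4} + v_{8} — sig = (2; 1,1)
  P={4,6}:  v_{4} + v_{6} = v_{1} + v_{5} — sig = (2; 1,1)
  P={2,3}:  v_{2} + v_{3} = 2·v_{1} + v_{8} — sig = (2; 1,2)
  P={3,6}:  v_{3} + v_{6} = 2·v_{1} — sig = (2; 2)
  P={1,4,8}:  v_{1} + v_{4} + v_{8} = v_{3} — sig = (3; 1)

Signatures (|P|; sorted positive RHS coefficients), sorted:
    (2; —)
    (2; —)
    (2; 1)
    (2; 1)
    (2; 1)
    (2; 1,1)
    (2; 1,1)
    (2; 1,1)
    (2; 1,2)
    (2; 2)
    (3; 1)


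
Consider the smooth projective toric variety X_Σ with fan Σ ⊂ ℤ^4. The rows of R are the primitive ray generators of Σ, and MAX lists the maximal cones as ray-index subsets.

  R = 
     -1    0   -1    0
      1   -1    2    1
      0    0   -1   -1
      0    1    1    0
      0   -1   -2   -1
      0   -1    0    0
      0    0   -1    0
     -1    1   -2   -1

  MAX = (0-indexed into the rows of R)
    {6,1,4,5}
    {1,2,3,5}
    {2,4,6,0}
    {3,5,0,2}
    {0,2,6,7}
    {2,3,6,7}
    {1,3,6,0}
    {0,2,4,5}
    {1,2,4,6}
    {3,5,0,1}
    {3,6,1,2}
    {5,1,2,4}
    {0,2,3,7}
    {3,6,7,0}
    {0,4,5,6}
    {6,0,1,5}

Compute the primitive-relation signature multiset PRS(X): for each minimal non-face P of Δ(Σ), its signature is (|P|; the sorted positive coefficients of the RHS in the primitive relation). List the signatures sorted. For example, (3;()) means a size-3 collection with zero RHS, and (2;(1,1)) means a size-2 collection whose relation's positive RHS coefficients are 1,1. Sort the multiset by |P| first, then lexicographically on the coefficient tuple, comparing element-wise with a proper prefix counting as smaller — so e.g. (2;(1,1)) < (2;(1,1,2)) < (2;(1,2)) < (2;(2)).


Δ(Σ) — 8 vertices, 9 min non-faces:

  {1,7}:  v_{1} + v_{7} = 0  so sig = (2;())
  {3,4}:  v_{3} + v_{4} = v_{2}  so sig = (2;(1))
  {5,7}:  v_{5} + v_{7} = v_{0} + v_{2}  so sig = (2;(1,1))
  {4,7}:  v_{4} + v_{7} = v_{0} + 2·v_{2} + v_{6}  so sig = (2;(1,1,2))
  {3,5,6}:  v_{3} + v_{5} + v_{6} = 0  so sig = (3;())
  {0,1,2}:  v_{0} + v_{1} + v_{2} = v_{5}  so sig = (3;(1))
  {2,5,6}:  v_{2} + v_{5} + v_{6} = v_{4}  so sig = (3;(1))
  {0,1,4}:  v_{0} + v_{1} + v_{4} = 2·v_{5} + v_{6}  so sig = (3;(1,2))
  {0,2,3,6}:  v_{0} + v_{2} + v_{3} + v_{6} = v_{7}  so sig = (4;(1))

Signatures (|P|; sorted positive RHS coefficients), sorted:
    (2;())
    (2;(1))
    (2;(1,1))
    (2;(1,1,2))
    (3;())
    (3;(1))
    (3;(1))
    (3;(1,2))
    (4;(1))


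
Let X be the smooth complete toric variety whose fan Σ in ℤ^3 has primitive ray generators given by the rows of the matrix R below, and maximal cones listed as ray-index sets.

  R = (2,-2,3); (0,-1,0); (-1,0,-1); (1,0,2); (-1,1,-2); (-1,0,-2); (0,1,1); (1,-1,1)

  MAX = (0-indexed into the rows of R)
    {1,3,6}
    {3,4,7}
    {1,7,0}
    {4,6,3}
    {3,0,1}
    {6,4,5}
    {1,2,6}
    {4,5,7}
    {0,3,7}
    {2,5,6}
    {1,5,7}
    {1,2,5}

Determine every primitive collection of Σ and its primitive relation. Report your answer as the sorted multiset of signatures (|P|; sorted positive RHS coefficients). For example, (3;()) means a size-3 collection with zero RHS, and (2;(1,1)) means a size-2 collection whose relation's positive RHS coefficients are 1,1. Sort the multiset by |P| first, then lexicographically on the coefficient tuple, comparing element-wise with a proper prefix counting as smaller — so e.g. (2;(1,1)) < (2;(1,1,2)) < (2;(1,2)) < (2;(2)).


The 12 primitive collections of Σ (r=8, n=3):

  P = {3,5}:  v_{3} + v_{5} = 0 ; sig = (2;())
  P = {0,4}:  v_{0} + v_{4} = v_{7} ; sig = (2;(1))
  P = {1,4}:  v_{1} + v_{4} = v_{5} ; sig = (2;(1))
  P = {2,7}:  v_{2} + v_{7} = v_{1} ; sig = (2;(1))
  P = {6,7}:  v_{6} + v_{7} = v_{3} ; sig = (2;(1))
  P = {0,5}:  v_{0} + v_{5} = v_{1} + v_{7} ; sig = (2;(1,1))
  P = {2,3}:  v_{2} + v_{3} = v_{1} + v_{6} ; sig = (2;(1,1))
  P = {0,2}:  v_{0} + v_{2} = 2·v_{1} + v_{3} ; sig = (2;(1,2))
  P = {0,6}:  v_{0} + v_{6} = v_{1} + 2·v_{3} ; sig = (2;(1,2))
  P = {2,4}:  v_{2} + v_{4} = 2·v_{5} + v_{6} ; sig = (2;(1,2))
  P = {1,3,7}:  v_{1} + v_{3} + v_{7} = v_{0} ; sig = (3;(1))
  P = {1,5,6}:  v_{1} + v_{5} + v_{6} = v_{2} ; sig = (3;(1))

Hence PRS(X_Σ) =
    |P|=2: 10 collections, coeffs (), (1), (1), (1), (1), (1,1), (1,1), (1,2), (1,2), (1,2)
    |P|=3: 2 collections, coeffs (1), (1)


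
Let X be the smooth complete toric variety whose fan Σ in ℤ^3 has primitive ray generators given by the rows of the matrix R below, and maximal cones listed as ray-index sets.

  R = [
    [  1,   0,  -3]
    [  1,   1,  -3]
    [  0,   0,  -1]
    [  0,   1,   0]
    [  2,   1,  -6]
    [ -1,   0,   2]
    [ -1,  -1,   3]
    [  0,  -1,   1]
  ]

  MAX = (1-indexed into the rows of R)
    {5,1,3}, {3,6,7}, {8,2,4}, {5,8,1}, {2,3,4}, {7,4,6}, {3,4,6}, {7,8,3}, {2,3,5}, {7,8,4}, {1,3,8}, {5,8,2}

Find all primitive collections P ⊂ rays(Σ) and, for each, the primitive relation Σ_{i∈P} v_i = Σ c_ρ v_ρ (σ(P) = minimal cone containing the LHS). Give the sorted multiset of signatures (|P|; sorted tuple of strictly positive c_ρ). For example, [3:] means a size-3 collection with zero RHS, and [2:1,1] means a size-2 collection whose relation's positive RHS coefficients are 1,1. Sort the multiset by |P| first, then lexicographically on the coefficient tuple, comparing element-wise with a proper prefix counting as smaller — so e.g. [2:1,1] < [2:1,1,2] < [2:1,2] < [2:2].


|primitive collections| = 14. Relations:

  • {2,7}:  v_{2} + v_{7} = 0  ⟹  sig = [2:]
  • {1,2}:  v_{1} + v_{2} = v_{5}  ⟹  sig = [2:1]
  • {1,4}:  v_{1} + v_{4} = v_{2}  ⟹  sig = [2:1]
  • {1,6}:  v_{1} + v_{6} = v_{3}  ⟹  sig = [2:1]
  • {5,7}:  v_{5} + v_{7} = v_{1}  ⟹  sig = [2:1]
  • {6,8}:  v_{6} + v_{8} = v_{7}  ⟹  sig = [2:1]
  • {1,7}:  v_{1} + v_{7} = v_{3} + v_{8}  ⟹  sig = [2:1,1]
  • {2,6}:  v_{2} + v_{6} = v_{3} + v_{4}  ⟹  sig = [2:1,1]
  • {5,6}:  v_{5} + v_{6} = v_{2} + v_{3}  ⟹  sig = [2:1,1]
  • {4,5}:  v_{4} + v_{5} = 2·v_{2}  ⟹  sig = [2:2]
  • {3,4,8}:  v_{3} + v_{4} + v_{8} = 0  ⟹  sig = [3:]
  • {2,3,8}:  v_{2} + v_{3} + v_{8} = v_{1}  ⟹  sig = [3:1]
  • {3,4,7}:  v_{3} + v_{4} + v_{7} = v_{6}  ⟹  sig = [3:1]
  • {3,5,8}:  v_{3} + v_{5} + v_{8} = 2·v_{1}  ⟹  sig = [3:2]

so the primitive-relation signature multiset is
[[2:], [2:1], [2:1], [2:1], [2:1], [2:1], [2:1,1], [2:1,1], [2:1,1], [2:2], [3:], [3:1], [3:1], [3:2]]


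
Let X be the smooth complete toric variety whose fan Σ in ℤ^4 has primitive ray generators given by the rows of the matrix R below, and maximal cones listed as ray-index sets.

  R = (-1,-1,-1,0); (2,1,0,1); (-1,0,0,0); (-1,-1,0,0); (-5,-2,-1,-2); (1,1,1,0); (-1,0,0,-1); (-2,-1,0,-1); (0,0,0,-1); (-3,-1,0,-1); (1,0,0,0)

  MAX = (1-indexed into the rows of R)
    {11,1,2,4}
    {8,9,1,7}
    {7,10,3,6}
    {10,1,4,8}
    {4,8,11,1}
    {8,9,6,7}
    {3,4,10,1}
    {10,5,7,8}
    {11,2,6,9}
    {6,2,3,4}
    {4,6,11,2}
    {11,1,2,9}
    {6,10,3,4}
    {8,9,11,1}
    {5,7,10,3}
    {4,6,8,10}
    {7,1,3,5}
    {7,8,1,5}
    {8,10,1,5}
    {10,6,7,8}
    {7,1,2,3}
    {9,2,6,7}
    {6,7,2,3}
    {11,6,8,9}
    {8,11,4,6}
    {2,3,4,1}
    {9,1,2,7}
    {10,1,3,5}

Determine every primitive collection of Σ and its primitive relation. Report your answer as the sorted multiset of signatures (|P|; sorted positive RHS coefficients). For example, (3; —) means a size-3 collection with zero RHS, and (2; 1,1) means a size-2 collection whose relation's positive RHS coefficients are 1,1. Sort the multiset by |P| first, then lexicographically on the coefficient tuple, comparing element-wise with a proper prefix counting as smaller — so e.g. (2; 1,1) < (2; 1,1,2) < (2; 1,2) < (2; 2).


17 collections generate NE(X_Σ); each relation:

  {1,6}:  v_{1} + v_{6} = 0  so sig = (2; —)
  {2,8}:  v_{2} + v_{8} = 0  so sig = (2; —)
  {3,11}:  v_{3} + v_{11} = 0  so sig = (2; —)
  {2,10}:  v_{2} + v_{10} = v_{3}  so sig = (2; 1)
  {3,8}:  v_{3} + v_{8} = v_{10}  so sig = (2; 1)
  {3,9}:  v_{3} + v_{9} = v_{7}  so sig = (2; 1)
  {4,7}:  v_{4} + v_{7} = v_{8}  so sig = (2; 1)
  {7,11}:  v_{7} + v_{11} = v_{9}  so sig = (2; 1)
  {10,11}:  v_{10} + v_{11} = v_{8}  so sig = (2; 1)
  {4,9}:  v_{4} + v_{9} = v_{8} + v_{11}  so sig = (2; 1,1)
  {5,6}:  v_{5} + v_{6} = v_{7} + v_{10}  so sig = (2; 1,1)
  {9,10}:  v_{9} + v_{10} = v_{7} + v_{8}  so sig = (2; 1,1)
  {2,5}:  v_{2} + v_{5} = v_{1} + v_{3} + v_{7}  so sig = (2; 1,1,1)
  {4,5}:  v_{4} + v_{5} = v_{1} + v_{8} + v_{10}  so sig = (2; 1,1,1)
  {5,11}:  v_{5} + v_{11} = v_{1} + v_{7} + v_{8}  so sig = (2; 1,1,1)
  {5,9}:  v_{5} + v_{9} = v_{1} + 2·v_{7} + v_{8}  so sig = (2; 1,1,2)
  {1,7,10}:  v_{1} + v_{7} + v_{10} = v_{5}  so sig = (3; 1)

Hence PRS(X_Σ) =
[(2; —), (2; —), (2; —), (2; 1), (2; 1), (2; 1), (2; 1), (2; 1), (2; 1), (2; 1,1), (2; 1,1), (2; 1,1), (2; 1,1,1), (2; 1,1,1), (2; 1,1,1), (2; 1,1,2), (3; 1)]


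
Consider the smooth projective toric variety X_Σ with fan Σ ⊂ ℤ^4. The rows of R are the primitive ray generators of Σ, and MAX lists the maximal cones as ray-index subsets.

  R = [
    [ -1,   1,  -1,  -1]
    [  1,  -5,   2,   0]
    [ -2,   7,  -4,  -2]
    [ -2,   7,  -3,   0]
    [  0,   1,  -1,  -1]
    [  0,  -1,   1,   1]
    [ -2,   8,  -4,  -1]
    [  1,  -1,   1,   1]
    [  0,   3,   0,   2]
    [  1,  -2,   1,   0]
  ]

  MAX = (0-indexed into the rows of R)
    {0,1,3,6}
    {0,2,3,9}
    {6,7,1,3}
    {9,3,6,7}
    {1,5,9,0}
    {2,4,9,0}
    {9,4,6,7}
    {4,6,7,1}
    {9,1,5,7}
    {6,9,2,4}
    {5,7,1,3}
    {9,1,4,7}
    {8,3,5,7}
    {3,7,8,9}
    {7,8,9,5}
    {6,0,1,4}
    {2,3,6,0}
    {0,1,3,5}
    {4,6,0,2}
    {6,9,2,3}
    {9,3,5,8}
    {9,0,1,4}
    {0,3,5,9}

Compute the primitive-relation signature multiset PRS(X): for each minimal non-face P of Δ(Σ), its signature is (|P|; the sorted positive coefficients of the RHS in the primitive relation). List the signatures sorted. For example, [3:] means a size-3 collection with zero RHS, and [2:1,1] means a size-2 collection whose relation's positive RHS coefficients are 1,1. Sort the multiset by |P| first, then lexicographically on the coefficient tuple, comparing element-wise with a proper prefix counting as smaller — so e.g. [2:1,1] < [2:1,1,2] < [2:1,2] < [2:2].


Σ has 16 primitive collections:

  {0,7}:  v_{0} + v_{7} = 0 ; sig = [2:]
  {4,5}:  v_{4} + v_{5} = 0 ; sig = [2:]
  {3,4}:  v_{3} + v_{4} = v_{6} ; sig = [2:1]
  {5,6}:  v_{5} + v_{6} = v_{3} ; sig = [2:1]
  {1,2}:  v_{1} + v_{2} = v_{0} + v_{4} ; sig = [2:1,1]
  {1,8}:  v_{1} + v_{8} = v_{5} + v_{7} ; sig = [2:1,1]
  {2,7}:  v_{2} + v_{7} = v_{6} + v_{9} ; sig = [2:1,1]
  {0,8}:  v_{0} + v_{8} = v_{3} + v_{5} + v_{9} ; sig = [2:1,1,1]
  {2,5}:  v_{2} + v_{5} = v_{0} + v_{3} + v_{9} ; sig = [2:1,1,1]
  {4,8}:  v_{4} + v_{8} = v_{3} + v_{7} + v_{9} ; sig = [2:1,1,1]
  {6,8}:  v_{6} + v_{8} = 2·v_{3} + v_{7} + v_{9} ; sig = [2:1,1,2]
  {2,8}:  v_{2} + v_{8} = 2·v_{3} + 2·v_{9} ; sig = [2:2,2]
  {1,3,9}:  v_{1} + v_{3} + v_{9} = 0 ; sig = [3:]
  {0,6,9}:  v_{0} + v_{6} + v_{9} = v_{2} ; sig = [3:1]
  {1,6,9}:  v_{1} + v_{6} + v_{9} = v_{4} ; sig = [3:1]
  {3,5,7,9}:  v_{3} + v_{5} + v_{7} + v_{9} = v_{8} ; sig = [4:1]

Signatures (|P|; sorted positive RHS coefficients), sorted:
{ [2:] ×2,  [2:1] ×2,  [2:1,1] ×3,  [2:1,1,1] ×3,  [2:1,1,2],  [2:2,2],  [3:],  [3:1] ×2,  [4:1] }


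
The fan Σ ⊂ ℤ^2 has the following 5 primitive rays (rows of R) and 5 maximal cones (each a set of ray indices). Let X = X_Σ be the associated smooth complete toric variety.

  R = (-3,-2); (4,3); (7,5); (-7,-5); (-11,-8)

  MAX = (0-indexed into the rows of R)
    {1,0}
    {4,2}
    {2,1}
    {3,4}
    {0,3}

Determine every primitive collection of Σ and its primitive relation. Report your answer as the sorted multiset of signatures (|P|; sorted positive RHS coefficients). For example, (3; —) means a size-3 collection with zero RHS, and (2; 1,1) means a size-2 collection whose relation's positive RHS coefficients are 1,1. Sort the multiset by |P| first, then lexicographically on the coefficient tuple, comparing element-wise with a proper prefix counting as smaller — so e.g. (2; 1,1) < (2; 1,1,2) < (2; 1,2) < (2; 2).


5 collections generate NE(X_Σ); each relation:

  {2,3}:  v_{2} + v_{3} = 0 ; sig = (2; —)
  {0,2}:  v_{0} + v_{2} = v_{1} ; sig = (2; 1)
  {1,3}:  v_{1} + v_{3} = v_{0} ; sig = (2; 1)
  {1,4}:  v_{1} + v_{4} = v_{3} ; sig = (2; 1)
  {0,4}:  v_{0} + v_{4} = 2·v_{3} ; sig = (2; 2)

Sorted signature multiset PRS(X):
[(2; —), (2; 1), (2; 1), (2; 1), (2; 2)]


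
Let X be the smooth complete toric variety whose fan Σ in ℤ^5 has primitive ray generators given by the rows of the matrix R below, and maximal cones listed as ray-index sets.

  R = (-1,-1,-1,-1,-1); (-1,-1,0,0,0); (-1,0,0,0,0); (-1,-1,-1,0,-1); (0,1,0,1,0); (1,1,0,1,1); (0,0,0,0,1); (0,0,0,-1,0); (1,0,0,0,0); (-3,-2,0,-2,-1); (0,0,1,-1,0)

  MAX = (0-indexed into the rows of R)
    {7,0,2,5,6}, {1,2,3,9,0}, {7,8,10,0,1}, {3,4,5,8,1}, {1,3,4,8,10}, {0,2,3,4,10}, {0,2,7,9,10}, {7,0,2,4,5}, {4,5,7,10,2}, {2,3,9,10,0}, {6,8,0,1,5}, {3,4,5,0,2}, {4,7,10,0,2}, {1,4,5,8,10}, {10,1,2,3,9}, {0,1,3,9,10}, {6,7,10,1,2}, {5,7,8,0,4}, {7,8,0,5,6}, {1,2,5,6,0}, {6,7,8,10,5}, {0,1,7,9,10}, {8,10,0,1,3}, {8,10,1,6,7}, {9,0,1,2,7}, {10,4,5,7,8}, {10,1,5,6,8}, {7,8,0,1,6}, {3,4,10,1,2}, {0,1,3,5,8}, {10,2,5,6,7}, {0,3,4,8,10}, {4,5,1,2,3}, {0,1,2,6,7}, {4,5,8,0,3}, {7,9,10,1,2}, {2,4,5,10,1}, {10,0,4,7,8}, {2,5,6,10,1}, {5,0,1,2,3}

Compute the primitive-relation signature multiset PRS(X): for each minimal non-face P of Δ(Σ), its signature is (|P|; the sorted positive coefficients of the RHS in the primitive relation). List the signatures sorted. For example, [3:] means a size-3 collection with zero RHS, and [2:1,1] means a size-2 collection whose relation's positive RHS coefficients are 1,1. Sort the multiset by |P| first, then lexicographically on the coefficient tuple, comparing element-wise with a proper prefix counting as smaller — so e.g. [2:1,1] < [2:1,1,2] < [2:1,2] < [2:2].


Δ(Σ) — 11 vertices, 15 min non-faces:

  • {2,8}:  v_{2} + v_{8} = 0  ⟹  sig = [2:]
  • {3,7}:  v_{3} + v_{7} = v_{0}  ⟹  sig = [2:1]
  • {4,6}:  v_{4} + v_{6} = v_{2} + v_{5}  ⟹  sig = [2:1,1]
  • {3,6}:  v_{3} + v_{6} = v_{0} + v_{1} + v_{5}  ⟹  sig = [2:1,1,1]
  • {5,9}:  v_{5} + v_{9} = v_{1} + v_{2} + v_{7}  ⟹  sig = [2:1,1,1]
  • {8,9}:  v_{8} + v_{9} = v_{0} + v_{1} + v_{10}  ⟹  sig = [2:1,1,1]
  • {4,9}:  v_{4} + v_{9} = 2·v_{2} + v_{3} + v_{10}  ⟹  sig = [2:1,1,2]
  • {6,9}:  v_{6} + v_{9} = 2·v_{1} + v_{2} + 2·v_{7}  ⟹  sig = [2:1,2,2]
  • {3,5,10}:  v_{3} + v_{5} + v_{10} = 0  ⟹  sig = [3:]
  • {0,5,10}:  v_{0} + v_{5} + v_{10} = v_{7}  ⟹  sig = [3:1]
  • {1,4,7}:  v_{1} + v_{4} + v_{7} = v_{2}  ⟹  sig = [3:1]
  • {1,5,7}:  v_{1} + v_{5} + v_{7} = v_{6}  ⟹  sig = [3:1]
  • {0,1,4}:  v_{0} + v_{1} + v_{4} = v_{2} + v_{3}  ⟹  sig = [3:1,1]
  • {0,6,10}:  v_{0} + v_{6} + v_{10} = v_{1} + 2·v_{7}  ⟹  sig = [3:1,2]
  • {0,1,2,10}:  v_{0} + v_{1} + v_{2} + v_{10} = v_{9}  ⟹  sig = [4:1]

Hence PRS(X_Σ) =
[[2:], [2:1], [2:1,1], [2:1,1,1], [2:1,1,1], [2:1,1,1], [2:1,1,2], [2:1,2,2], [3:], [3:1], [3:1], [3:1], [3:1,1], [3:1,2], [4:1]]
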